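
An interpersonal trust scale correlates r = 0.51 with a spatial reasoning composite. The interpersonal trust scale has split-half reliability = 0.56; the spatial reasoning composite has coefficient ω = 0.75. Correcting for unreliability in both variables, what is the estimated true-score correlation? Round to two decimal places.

0.79

r_true = r_obs / √(r_xx · r_yy) = 0.51 / √(0.56 × 0.75) = 0.51 / √0.4200 = 0.51 / 0.6481 ≈ 0.79.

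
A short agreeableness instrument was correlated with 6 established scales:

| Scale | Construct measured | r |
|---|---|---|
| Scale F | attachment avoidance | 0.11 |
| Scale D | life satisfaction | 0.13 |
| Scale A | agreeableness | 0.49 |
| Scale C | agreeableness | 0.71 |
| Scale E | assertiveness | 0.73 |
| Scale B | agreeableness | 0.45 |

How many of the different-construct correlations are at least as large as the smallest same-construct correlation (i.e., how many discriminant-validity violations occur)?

1

Convergent (same construct = agreeableness): Scale A, Scale C, Scale B.
Smallest convergent = 0.45. Discriminant values: 0.11, 0.13, 0.73; count ≥ 0.45 → 1.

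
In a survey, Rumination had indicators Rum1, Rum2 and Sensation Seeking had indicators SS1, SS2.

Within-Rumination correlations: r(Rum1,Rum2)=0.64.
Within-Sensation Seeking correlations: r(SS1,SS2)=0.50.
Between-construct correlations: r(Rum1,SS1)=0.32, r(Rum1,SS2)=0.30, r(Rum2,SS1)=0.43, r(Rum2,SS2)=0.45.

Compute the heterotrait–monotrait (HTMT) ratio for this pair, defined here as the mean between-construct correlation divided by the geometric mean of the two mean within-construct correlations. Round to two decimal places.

Mean between = 1.50/4 = 0.3750.
Mean within-Rum = 0.64/1 = 0.6400; mean within-SS = 0.50/1 = 0.5000.
Geometric mean = √(0.6400 × 0.5000) = 0.5657.
HTMT = 0.3750 / 0.5657 = 0.66.

0.66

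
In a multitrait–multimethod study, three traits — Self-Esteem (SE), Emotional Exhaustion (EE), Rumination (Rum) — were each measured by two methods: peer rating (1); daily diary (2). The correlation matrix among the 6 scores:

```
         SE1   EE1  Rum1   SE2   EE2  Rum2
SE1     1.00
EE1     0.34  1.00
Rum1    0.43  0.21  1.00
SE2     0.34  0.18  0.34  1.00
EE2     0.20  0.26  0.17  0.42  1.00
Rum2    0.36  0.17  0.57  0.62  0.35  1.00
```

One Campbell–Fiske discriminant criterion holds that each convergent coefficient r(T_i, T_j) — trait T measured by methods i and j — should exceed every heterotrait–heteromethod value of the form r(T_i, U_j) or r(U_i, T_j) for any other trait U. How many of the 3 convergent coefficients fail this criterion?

1

Checking each validity diagonal entry against its comparison values:
SE (methods 1·2): 0.34 vs {0.20, 0.18, 0.36, 0.34} → fail.
EE (methods 1·2): 0.26 vs {0.18, 0.20, 0.17, 0.17} → pass.
Rum (methods 1·2): 0.57 vs {0.34, 0.36, 0.17, 0.17} → pass.
1 of 3 fail.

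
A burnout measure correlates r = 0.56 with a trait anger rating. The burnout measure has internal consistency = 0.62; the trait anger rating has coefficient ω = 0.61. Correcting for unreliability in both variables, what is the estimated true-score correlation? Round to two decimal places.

0.91

r_true = r_obs / √(r_xx · r_yy) = 0.56 / √(0.62 × 0.61) = 0.56 / √0.3782 = 0.56 / 0.6150 ≈ 0.91.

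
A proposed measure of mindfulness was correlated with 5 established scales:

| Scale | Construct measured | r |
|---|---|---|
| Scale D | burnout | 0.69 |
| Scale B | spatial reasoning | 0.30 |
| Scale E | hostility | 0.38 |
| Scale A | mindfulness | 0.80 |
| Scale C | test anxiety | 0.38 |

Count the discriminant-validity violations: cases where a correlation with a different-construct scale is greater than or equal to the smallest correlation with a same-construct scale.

Convergent (same construct = mindfulness): Scale A.
Smallest convergent = 0.80. Discriminant values: 0.69, 0.30, 0.38, 0.38; count ≥ 0.80 → 0.

0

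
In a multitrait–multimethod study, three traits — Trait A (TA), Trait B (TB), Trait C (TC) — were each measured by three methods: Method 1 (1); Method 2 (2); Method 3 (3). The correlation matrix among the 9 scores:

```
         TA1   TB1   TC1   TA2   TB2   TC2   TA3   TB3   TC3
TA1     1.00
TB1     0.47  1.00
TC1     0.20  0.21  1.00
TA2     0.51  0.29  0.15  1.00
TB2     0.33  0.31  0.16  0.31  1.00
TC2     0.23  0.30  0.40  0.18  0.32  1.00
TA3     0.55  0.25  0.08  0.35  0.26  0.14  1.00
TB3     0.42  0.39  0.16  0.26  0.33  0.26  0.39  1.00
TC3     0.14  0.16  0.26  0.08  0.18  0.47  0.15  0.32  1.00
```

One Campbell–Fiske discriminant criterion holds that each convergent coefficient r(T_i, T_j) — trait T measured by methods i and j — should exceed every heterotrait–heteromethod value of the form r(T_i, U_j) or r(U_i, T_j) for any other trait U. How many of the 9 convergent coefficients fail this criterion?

2

Checking each validity diagonal entry against its comparison values:
TA (methods 1·2): 0.51 vs {0.33, 0.29, 0.23, 0.15} → pass.
TA (methods 1·3): 0.55 vs {0.42, 0.25, 0.14, 0.08} → pass.
TA (methods 2·3): 0.35 vs {0.26, 0.26, 0.08, 0.14} → pass.
TB (methods 1·2): 0.31 vs {0.29, 0.33, 0.30, 0.16} → fail.
TB (methods 1·3): 0.39 vs {0.25, 0.42, 0.16, 0.16} → fail.
TB (methods 2·3): 0.33 vs {0.26, 0.26, 0.18, 0.26} → pass.
TC (methods 1·2): 0.40 vs {0.15, 0.23, 0.16, 0.30} → pass.
TC (methods 1·3): 0.26 vs {0.08, 0.14, 0.16, 0.16} → pass.
TC (methods 2·3): 0.47 vs {0.14, 0.08, 0.26, 0.18} → pass.
2 of 9 fail.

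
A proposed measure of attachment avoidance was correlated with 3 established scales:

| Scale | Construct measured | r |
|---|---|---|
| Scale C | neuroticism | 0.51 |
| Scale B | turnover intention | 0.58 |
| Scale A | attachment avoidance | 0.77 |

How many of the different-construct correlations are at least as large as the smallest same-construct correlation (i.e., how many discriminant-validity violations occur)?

Convergent (same construct = attachment avoidance): Scale A.
Smallest convergent = 0.77. Discriminant values: 0.51, 0.58; count ≥ 0.77 → 0.

0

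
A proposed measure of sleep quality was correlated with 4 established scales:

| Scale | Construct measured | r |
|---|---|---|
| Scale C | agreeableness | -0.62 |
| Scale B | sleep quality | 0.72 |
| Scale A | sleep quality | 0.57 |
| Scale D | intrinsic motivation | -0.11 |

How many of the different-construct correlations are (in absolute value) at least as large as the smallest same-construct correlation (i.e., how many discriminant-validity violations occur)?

1

Convergent (same construct = sleep quality): Scale B, Scale A.
Smallest convergent = 0.57. Discriminant |r|: 0.62, 0.11; count ≥ 0.57 → 1.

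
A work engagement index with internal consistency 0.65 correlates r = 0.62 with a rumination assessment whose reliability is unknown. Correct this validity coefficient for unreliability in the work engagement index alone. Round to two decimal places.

Single correction: r_c = r_obs / √r_xx = 0.62 / √0.65 = 0.62 / 0.8062 ≈ 0.77.

0.77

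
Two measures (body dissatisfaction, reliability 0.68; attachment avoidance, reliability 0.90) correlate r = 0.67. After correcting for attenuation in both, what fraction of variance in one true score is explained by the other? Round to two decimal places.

Disattenuated r = 0.67 / √(0.68 × 0.90) = 0.67 / 0.7823 = 0.8564.
Shared true-score variance = 0.8564² = 0.7334 ≈ 0.73.

0.73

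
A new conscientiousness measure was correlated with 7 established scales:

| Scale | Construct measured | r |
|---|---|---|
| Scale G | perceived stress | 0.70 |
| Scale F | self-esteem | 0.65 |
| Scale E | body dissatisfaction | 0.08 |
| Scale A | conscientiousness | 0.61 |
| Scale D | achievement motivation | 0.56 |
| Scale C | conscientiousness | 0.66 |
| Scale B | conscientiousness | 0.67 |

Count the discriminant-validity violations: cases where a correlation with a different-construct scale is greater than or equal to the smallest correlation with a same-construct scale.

Convergent (same construct = conscientiousness): Scale A, Scale C, Scale B.
Smallest convergent = 0.61. Discriminant values: 0.70, 0.65, 0.08, 0.56; count ≥ 0.61 → 2.

2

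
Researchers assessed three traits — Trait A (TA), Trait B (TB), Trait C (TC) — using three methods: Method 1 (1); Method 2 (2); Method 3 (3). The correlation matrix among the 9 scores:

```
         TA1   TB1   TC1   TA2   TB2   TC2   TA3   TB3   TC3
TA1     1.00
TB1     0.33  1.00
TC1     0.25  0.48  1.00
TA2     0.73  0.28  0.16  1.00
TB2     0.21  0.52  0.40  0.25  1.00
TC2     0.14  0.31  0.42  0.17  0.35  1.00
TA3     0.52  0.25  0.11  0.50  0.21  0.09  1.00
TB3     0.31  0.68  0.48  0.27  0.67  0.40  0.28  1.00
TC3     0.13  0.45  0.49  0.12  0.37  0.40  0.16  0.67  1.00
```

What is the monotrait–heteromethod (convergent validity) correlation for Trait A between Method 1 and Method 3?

0.52

Same trait (TA), different methods: r(TA1, TA3) = 0.52.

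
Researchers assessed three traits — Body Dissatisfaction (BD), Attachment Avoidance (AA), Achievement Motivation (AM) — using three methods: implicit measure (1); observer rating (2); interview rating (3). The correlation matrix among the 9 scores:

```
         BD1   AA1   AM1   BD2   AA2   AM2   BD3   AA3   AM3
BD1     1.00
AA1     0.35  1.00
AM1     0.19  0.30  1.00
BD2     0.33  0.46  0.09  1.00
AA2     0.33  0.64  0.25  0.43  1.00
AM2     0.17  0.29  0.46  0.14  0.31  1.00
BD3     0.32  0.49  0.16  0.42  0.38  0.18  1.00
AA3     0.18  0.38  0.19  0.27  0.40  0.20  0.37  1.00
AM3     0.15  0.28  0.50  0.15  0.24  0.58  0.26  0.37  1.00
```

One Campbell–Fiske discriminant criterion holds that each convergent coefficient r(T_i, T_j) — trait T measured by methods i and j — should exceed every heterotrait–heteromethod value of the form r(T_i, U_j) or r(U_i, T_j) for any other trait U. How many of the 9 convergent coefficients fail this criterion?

3

Each convergent coefficient versus the relevant comparison correlations:
BD (methods 1·2): 0.33 vs {0.33, 0.46, 0.17, 0.09} → fail.
BD (methods 1·3): 0.32 vs {0.18, 0.49, 0.15, 0.16} → fail.
BD (methods 2·3): 0.42 vs {0.27, 0.38, 0.15, 0.18} → pass.
AA (methods 1·2): 0.64 vs {0.46, 0.33, 0.29, 0.25} → pass.
AA (methods 1·3): 0.38 vs {0.49, 0.18, 0.28, 0.19} → fail.
AA (methods 2·3): 0.40 vs {0.38, 0.27, 0.24, 0.20} → pass.
AM (methods 1·2): 0.46 vs {0.09, 0.17, 0.25, 0.29} → pass.
AM (methods 1·3): 0.50 vs {0.16, 0.15, 0.19, 0.28} → pass.
AM (methods 2·3): 0.58 vs {0.18, 0.15, 0.20, 0.24} → pass.
3 of 9 fail.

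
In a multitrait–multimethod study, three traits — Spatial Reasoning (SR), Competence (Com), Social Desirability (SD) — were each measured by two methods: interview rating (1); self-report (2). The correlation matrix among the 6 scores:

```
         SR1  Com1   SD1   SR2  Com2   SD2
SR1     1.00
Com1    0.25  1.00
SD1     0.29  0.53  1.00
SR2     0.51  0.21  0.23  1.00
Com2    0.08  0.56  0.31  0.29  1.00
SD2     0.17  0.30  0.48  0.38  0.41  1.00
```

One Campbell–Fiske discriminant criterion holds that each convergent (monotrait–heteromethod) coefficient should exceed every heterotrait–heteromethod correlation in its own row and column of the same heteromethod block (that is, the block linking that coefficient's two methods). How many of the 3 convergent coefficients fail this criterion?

0

Convergent coefficients and their comparison sets:
SR (methods 1·2): 0.51 vs {0.08, 0.21, 0.17, 0.23} → pass.
Com (methods 1·2): 0.56 vs {0.21, 0.08, 0.30, 0.31} → pass.
SD (methods 1·2): 0.48 vs {0.23, 0.17, 0.31, 0.30} → pass.
0 of 3 fail.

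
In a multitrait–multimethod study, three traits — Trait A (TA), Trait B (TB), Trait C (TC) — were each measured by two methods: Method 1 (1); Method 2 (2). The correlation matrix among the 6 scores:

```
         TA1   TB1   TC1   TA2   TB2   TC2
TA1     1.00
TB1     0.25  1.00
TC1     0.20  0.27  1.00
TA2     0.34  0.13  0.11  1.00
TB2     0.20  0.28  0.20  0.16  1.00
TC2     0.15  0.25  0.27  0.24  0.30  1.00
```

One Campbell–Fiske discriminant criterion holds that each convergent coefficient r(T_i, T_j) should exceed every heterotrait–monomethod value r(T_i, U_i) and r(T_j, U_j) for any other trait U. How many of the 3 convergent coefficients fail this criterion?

Checking each validity diagonal entry against its comparison values:
TA (methods 1·2): 0.34 vs {0.25, 0.16, 0.20, 0.24} → pass.
TB (methods 1·2): 0.28 vs {0.25, 0.16, 0.27, 0.30} → fail.
TC (methods 1·2): 0.27 vs {0.20, 0.24, 0.27, 0.30} → fail.
2 of 3 fail.

2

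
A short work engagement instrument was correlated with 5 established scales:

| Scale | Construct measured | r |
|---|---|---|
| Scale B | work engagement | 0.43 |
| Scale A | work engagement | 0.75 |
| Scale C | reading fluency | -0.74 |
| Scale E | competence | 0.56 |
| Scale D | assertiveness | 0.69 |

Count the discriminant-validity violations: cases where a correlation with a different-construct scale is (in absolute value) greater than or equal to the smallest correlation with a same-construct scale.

3

Convergent (same construct = work engagement): Scale B, Scale A.
Smallest convergent = 0.43. Discriminant |r|: 0.74, 0.56, 0.69; count ≥ 0.43 → 3.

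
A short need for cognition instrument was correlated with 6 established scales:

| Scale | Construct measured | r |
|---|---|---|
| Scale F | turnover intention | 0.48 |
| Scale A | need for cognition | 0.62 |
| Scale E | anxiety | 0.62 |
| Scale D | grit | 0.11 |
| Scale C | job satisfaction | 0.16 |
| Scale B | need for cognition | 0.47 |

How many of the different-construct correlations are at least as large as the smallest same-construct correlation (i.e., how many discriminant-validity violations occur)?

Convergent (same construct = need for cognition): Scale A, Scale B.
Smallest convergent = 0.47. Discriminant values: 0.48, 0.62, 0.11, 0.16; count ≥ 0.47 → 2.

2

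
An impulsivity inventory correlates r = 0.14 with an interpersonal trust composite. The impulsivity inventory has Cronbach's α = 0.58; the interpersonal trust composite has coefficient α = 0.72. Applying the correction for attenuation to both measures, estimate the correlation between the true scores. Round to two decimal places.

0.22

r_true = r_obs / √(r_xx · r_yy) = 0.14 / √(0.58 × 0.72) = 0.14 / √0.4176 = 0.14 / 0.6462 ≈ 0.22.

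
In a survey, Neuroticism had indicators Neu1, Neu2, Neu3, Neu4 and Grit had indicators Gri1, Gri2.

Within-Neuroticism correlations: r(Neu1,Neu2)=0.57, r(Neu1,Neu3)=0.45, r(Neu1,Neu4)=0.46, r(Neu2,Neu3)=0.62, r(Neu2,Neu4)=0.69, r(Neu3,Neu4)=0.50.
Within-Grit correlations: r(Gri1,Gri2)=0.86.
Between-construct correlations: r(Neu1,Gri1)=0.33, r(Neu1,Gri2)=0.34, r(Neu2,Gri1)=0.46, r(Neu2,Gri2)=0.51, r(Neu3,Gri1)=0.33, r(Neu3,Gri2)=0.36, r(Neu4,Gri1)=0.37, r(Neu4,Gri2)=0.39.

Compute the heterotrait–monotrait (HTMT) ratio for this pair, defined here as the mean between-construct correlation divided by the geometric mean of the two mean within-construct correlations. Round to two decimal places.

Mean heterotrait r = 3.09/8 = 0.3863.
Mean within-Neu = 3.29/6 = 0.5483; mean within-Gri = 0.86/1 = 0.8600.
Geometric mean = √(0.5483 × 0.8600) = 0.6867.
HTMT = 0.3863 / 0.6867 = 0.56.

0.56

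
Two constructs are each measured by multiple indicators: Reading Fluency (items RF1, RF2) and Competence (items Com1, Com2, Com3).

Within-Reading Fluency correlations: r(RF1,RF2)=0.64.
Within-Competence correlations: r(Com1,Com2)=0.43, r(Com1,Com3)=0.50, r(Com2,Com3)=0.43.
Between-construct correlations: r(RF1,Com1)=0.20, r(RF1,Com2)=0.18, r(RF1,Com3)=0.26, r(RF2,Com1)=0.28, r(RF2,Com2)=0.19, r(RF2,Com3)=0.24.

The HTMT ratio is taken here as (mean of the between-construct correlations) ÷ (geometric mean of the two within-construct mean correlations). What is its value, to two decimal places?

0.42

Between-construct mean = 1.35/6 = 0.2250.
Mean within-RF = 0.64/1 = 0.6400; mean within-Com = 1.36/3 = 0.4533.
Geometric mean = √(0.6400 × 0.4533) = 0.5386.
HTMT = 0.2250 / 0.5386 = 0.42.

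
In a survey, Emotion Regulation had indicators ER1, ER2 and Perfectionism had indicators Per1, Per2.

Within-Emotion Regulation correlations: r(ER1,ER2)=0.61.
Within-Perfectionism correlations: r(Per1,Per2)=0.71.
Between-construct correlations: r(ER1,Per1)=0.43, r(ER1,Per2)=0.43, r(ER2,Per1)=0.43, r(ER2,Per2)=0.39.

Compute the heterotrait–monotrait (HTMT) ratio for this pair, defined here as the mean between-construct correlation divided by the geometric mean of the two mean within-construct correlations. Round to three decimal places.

0.638

Between-construct mean = 1.68/4 = 0.4200.
Mean within-ER = 0.61/1 = 0.6100; mean within-Per = 0.71/1 = 0.7100.
Geometric mean = √(0.6100 × 0.7100) = 0.6581.
HTMT = 0.4200 / 0.6581 = 0.638.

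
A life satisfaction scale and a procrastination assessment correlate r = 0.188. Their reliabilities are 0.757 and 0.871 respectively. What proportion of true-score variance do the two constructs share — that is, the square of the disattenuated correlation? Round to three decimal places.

0.054

Disattenuated r = 0.188 / √(0.757 × 0.871) = 0.188 / 0.8120 = 0.2315.
Shared true-score variance = 0.2315² = 0.0536 ≈ 0.054.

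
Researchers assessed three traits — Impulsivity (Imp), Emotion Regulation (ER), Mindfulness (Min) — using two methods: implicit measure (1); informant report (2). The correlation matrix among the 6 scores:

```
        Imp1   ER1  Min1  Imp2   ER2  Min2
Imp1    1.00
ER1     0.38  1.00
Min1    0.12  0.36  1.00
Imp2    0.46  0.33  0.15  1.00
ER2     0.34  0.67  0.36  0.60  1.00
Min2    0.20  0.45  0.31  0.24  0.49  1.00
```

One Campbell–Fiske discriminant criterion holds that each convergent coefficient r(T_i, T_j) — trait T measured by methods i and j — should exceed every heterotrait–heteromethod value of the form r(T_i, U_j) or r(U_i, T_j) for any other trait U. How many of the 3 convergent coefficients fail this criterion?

1

Checking each validity diagonal entry against its comparison values:
Imp (methods 1·2): 0.46 vs {0.34, 0.33, 0.20, 0.15} → pass.
ER (methods 1·2): 0.67 vs {0.33, 0.34, 0.45, 0.36} → pass.
Min (methods 1·2): 0.31 vs {0.15, 0.20, 0.36, 0.45} → fail.
1 of 3 fail.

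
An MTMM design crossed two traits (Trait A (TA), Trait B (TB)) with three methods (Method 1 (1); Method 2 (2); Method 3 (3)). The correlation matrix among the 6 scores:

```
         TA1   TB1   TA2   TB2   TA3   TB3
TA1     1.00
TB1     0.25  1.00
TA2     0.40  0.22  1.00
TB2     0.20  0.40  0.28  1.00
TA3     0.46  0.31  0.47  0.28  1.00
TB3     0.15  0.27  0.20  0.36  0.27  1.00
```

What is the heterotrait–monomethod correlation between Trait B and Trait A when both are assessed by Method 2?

Different traits, same method: r(TB2, TA2) = 0.28.

0.28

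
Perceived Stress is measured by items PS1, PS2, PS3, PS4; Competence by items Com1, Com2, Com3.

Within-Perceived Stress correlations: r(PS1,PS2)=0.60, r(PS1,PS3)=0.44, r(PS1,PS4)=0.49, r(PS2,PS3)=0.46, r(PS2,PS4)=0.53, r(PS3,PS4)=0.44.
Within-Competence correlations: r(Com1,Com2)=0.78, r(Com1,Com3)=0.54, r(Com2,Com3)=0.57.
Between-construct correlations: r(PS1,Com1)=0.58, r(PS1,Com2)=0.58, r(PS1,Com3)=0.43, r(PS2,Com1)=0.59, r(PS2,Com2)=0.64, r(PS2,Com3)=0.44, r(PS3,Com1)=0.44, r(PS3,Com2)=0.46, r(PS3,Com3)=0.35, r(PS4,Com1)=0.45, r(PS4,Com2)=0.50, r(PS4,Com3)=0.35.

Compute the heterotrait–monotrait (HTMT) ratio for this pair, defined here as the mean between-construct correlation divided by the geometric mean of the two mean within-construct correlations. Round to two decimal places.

0.87

Mean heterotrait r = 5.81/12 = 0.4842.
Mean within-PS = 2.96/6 = 0.4933; mean within-Com = 1.89/3 = 0.6300.
Geometric mean = √(0.4933 × 0.6300) = 0.5575.
HTMT = 0.4842 / 0.5575 = 0.87.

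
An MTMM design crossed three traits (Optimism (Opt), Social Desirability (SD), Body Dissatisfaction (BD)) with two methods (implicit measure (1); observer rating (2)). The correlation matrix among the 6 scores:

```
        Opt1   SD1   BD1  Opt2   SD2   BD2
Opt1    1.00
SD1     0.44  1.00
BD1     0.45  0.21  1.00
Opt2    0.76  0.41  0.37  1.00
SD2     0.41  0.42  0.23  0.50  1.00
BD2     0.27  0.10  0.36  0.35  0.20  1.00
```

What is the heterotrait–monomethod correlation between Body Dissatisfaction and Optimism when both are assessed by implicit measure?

0.45

Different traits, same method: r(BD1, Opt1) = 0.45.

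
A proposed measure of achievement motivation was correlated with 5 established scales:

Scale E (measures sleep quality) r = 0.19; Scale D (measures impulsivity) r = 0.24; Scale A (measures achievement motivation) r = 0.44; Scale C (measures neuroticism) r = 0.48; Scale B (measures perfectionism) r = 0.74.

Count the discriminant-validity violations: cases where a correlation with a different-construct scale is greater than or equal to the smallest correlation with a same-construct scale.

2

Convergent (same construct = achievement motivation): Scale A.
Smallest convergent = 0.44. Discriminant values: 0.19, 0.24, 0.48, 0.74; count ≥ 0.44 → 2.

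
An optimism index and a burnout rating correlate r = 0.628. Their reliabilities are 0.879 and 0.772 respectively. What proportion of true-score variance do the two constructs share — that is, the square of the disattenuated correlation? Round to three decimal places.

Disattenuated r = 0.628 / √(0.879 × 0.772) = 0.628 / 0.8238 = 0.7623.
Shared true-score variance = 0.7623² = 0.5811 ≈ 0.581.

0.581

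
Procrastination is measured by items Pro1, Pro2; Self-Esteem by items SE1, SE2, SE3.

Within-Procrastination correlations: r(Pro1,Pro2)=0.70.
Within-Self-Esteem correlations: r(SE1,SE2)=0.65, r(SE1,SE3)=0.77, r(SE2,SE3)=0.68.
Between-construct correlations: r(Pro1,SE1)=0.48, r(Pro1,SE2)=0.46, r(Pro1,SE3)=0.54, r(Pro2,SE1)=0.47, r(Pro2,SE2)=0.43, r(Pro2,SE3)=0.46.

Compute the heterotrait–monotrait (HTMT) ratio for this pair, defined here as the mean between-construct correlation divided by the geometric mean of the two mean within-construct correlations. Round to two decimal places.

Between-construct mean = 2.84/6 = 0.4733.
Mean within-Pro = 0.70/1 = 0.7000; mean within-SE = 2.10/3 = 0.7000.
Geometric mean = √(0.7000 × 0.7000) = 0.7000.
HTMT = 0.4733 / 0.7000 = 0.68.

0.68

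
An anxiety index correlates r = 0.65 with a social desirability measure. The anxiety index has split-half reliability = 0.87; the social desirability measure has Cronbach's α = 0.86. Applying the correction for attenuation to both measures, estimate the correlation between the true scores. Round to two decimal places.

0.75

r_true = r_obs / √(r_xx · r_yy) = 0.65 / √(0.87 × 0.86) = 0.65 / √0.7482 = 0.65 / 0.8650 ≈ 0.75.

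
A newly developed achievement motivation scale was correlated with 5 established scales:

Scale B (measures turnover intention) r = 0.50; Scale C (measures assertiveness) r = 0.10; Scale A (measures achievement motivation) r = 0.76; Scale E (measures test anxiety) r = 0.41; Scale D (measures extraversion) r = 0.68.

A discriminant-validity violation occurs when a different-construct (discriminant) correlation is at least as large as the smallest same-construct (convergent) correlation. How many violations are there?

Convergent (same construct = achievement motivation): Scale A.
Smallest convergent = 0.76. Discriminant values: 0.50, 0.10, 0.41, 0.68; count ≥ 0.76 → 0.

0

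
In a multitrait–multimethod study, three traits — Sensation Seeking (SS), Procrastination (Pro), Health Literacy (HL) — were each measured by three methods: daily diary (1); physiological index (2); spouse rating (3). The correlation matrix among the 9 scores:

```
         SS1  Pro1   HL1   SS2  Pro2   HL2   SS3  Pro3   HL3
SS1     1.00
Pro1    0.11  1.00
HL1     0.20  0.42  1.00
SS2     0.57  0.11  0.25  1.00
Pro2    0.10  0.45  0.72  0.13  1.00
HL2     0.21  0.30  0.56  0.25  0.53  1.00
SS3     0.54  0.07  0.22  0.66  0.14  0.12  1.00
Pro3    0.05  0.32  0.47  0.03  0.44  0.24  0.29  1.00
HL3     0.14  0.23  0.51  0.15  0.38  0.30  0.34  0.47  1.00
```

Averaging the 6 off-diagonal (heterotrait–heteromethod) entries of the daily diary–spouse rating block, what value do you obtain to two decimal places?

HTHM values (method 1 × method 3): 0.05, 0.14, 0.07, 0.23, 0.22, 0.47; mean = 1.18/6 = 0.20.

0.20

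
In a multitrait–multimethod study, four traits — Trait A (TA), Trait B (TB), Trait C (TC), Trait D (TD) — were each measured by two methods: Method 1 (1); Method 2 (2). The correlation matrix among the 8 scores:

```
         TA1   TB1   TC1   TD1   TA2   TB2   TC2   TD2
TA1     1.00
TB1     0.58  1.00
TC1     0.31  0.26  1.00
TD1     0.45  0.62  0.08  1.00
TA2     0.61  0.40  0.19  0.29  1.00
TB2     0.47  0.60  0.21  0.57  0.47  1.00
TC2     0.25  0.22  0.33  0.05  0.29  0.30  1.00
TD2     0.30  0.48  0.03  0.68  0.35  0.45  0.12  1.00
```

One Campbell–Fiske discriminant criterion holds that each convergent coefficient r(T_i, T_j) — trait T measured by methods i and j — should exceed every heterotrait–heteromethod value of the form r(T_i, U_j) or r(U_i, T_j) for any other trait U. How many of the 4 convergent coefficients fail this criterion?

0

Convergent coefficients and their comparison sets:
TA (methods 1·2): 0.61 vs {0.47, 0.40, 0.25, 0.19, 0.30, 0.29} → pass.
TB (methods 1·2): 0.60 vs {0.40, 0.47, 0.22, 0.21, 0.48, 0.57} → pass.
TC (methods 1·2): 0.33 vs {0.19, 0.25, 0.21, 0.22, 0.03, 0.05} → pass.
TD (methods 1·2): 0.68 vs {0.29, 0.30, 0.57, 0.48, 0.05, 0.03} → pass.
0 of 4 fail.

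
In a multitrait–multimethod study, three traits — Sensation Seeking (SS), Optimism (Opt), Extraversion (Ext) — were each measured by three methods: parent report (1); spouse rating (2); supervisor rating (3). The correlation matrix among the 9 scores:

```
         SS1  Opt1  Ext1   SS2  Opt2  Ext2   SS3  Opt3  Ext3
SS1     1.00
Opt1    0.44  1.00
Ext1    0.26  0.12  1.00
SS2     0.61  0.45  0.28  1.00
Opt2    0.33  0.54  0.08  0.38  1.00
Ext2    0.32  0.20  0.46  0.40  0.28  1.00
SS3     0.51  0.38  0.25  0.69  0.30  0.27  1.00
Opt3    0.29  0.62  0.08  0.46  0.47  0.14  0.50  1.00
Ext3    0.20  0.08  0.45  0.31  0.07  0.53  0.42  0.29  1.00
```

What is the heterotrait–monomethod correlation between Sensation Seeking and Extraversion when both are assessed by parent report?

0.26

Different traits, same method: r(SS1, Ext1) = 0.26.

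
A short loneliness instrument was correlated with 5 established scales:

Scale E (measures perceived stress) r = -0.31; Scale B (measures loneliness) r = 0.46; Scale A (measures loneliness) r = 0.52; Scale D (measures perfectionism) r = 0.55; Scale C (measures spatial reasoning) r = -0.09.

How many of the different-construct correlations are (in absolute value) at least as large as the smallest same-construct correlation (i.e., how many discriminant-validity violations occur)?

1

Convergent (same construct = loneliness): Scale B, Scale A.
Smallest convergent = 0.46. Discriminant |r|: 0.31, 0.55, 0.09; count ≥ 0.46 → 1.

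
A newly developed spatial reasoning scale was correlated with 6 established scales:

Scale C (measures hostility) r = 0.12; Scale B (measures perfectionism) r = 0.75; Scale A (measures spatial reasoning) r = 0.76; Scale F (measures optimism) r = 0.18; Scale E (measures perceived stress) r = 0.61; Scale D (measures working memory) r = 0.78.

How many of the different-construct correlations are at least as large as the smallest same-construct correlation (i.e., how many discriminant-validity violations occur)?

1

Convergent (same construct = spatial reasoning): Scale A.
Smallest convergent = 0.76. Discriminant values: 0.12, 0.75, 0.18, 0.61, 0.78; count ≥ 0.76 → 1.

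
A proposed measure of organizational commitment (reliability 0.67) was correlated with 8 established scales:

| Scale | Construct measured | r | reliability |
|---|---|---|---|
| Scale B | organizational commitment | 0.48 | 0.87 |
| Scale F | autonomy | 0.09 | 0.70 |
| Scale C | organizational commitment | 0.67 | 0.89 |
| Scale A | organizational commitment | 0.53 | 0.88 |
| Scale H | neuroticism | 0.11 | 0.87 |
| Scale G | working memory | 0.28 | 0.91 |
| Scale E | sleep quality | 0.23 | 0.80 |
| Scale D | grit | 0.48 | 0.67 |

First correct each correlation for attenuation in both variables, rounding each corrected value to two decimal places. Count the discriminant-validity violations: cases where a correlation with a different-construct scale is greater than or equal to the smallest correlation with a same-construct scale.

Disattenuated r (r / √(r_scale · r_new)):
  Scale B (conv): 0.48 / √(0.87·0.67) = 0.63
  Scale F (disc): 0.09 / √(0.70·0.67) = 0.13
  Scale C (conv): 0.67 / √(0.89·0.67) = 0.87
  Scale A (conv): 0.53 / √(0.88·0.67) = 0.69
  Scale H (disc): 0.11 / √(0.87·0.67) = 0.14
  Scale G (disc): 0.28 / √(0.91·0.67) = 0.36
  Scale E (disc): 0.23 / √(0.80·0.67) = 0.31
  Scale D (disc): 0.48 / √(0.67·0.67) = 0.72
Smallest convergent = 0.63. Discriminant values: 0.13, 0.14, 0.36, 0.31, 0.72; count ≥ 0.63 → 1.

1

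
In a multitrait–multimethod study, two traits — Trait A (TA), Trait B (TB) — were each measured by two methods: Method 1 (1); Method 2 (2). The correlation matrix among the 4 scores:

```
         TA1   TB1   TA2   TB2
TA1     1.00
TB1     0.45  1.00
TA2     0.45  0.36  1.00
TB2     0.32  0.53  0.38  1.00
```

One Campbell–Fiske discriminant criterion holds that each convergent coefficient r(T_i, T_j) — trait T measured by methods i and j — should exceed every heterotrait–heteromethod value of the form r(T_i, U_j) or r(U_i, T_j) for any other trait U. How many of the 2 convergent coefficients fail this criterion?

Checking each validity diagonal entry against its comparison values:
TA (methods 1·2): 0.45 vs {0.32, 0.36} → pass.
TB (methods 1·2): 0.53 vs {0.36, 0.32} → pass.
0 of 2 fail.

0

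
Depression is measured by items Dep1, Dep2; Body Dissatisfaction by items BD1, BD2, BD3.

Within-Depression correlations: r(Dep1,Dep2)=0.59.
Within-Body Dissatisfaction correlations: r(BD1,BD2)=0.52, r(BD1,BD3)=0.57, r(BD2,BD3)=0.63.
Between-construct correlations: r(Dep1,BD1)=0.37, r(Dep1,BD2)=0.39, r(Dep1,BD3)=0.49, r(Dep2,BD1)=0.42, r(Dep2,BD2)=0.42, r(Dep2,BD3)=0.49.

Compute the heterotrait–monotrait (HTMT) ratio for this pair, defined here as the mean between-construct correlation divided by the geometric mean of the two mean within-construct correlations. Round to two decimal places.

0.74

Between-construct mean = 2.58/6 = 0.4300.
Mean within-Dep = 0.59/1 = 0.5900; mean within-BD = 1.72/3 = 0.5733.
Geometric mean = √(0.5900 × 0.5733) = 0.5816.
HTMT = 0.4300 / 0.5816 = 0.74.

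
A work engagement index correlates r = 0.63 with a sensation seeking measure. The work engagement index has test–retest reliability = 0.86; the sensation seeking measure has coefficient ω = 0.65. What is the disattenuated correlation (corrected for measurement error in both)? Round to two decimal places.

r_true = r_obs / √(r_xx · r_yy) = 0.63 / √(0.86 × 0.65) = 0.63 / √0.5590 = 0.63 / 0.7477 ≈ 0.84.

0.84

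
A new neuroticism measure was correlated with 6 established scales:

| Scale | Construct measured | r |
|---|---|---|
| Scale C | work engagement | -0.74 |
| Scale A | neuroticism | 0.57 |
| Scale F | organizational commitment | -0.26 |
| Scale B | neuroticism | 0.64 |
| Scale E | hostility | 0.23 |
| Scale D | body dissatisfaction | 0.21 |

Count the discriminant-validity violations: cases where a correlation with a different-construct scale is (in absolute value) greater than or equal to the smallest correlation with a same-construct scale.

Convergent (same construct = neuroticism): Scale A, Scale B.
Smallest convergent = 0.57. Discriminant |r|: 0.74, 0.26, 0.23, 0.21; count ≥ 0.57 → 1.

1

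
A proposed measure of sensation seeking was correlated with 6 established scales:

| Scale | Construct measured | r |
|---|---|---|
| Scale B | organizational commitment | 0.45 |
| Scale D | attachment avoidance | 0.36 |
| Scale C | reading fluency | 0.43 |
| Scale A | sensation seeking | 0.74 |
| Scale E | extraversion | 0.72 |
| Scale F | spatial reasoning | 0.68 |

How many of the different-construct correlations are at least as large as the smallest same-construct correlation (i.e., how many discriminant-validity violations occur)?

Convergent (same construct = sensation seeking): Scale A.
Smallest convergent = 0.74. Discriminant values: 0.45, 0.36, 0.43, 0.72, 0.68; count ≥ 0.74 → 0.

0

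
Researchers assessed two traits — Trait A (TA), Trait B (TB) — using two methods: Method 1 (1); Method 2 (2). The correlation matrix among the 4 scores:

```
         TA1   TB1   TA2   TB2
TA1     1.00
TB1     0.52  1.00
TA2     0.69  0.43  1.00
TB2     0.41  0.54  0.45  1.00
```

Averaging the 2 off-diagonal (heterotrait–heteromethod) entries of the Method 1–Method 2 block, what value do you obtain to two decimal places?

HTHM values (method 1 × method 2): 0.41, 0.43; mean = 0.84/2 = 0.42.

0.42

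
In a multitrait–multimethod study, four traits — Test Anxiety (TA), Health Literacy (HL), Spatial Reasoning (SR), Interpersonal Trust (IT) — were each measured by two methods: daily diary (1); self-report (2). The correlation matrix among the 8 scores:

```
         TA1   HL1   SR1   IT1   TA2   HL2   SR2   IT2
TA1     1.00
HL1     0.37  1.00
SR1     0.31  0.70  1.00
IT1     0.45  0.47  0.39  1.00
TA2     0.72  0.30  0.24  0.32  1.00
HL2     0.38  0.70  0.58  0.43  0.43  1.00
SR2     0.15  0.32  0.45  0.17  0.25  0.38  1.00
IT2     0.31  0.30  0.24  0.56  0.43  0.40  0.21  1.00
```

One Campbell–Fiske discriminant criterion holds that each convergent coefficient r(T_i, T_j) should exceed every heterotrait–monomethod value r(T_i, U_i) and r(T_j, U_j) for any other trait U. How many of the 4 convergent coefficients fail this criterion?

Each convergent coefficient versus the relevant comparison correlations:
TA (methods 1·2): 0.72 vs {0.37, 0.43, 0.31, 0.25, 0.45, 0.43} → pass.
HL (methods 1·2): 0.70 vs {0.37, 0.43, 0.70, 0.38, 0.47, 0.40} → fail.
SR (methods 1·2): 0.45 vs {0.31, 0.25, 0.70, 0.38, 0.39, 0.21} → fail.
IT (methods 1·2): 0.56 vs {0.45, 0.43, 0.47, 0.40, 0.39, 0.21} → pass.
2 of 4 fail.

2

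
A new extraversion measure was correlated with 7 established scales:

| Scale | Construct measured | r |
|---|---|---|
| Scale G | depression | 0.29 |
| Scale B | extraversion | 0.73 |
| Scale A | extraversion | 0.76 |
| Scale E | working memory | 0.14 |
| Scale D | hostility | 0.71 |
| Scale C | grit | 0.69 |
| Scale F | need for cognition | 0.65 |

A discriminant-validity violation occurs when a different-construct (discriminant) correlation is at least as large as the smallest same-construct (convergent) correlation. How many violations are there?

0

Convergent (same construct = extraversion): Scale B, Scale A.
Smallest convergent = 0.73. Discriminant values: 0.29, 0.14, 0.71, 0.69, 0.65; count ≥ 0.73 → 0.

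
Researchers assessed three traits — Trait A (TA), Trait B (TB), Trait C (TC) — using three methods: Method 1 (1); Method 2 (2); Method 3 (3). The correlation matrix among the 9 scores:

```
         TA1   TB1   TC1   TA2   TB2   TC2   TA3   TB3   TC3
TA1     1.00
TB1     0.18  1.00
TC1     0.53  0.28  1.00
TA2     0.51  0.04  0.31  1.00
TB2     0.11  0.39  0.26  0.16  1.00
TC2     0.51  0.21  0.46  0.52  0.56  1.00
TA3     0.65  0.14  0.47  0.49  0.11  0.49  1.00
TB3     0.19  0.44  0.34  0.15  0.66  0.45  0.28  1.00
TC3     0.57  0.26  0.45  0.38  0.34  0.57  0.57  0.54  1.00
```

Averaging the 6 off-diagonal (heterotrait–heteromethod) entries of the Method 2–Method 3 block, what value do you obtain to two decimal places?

0.32

HTHM values (method 2 × method 3): 0.15, 0.38, 0.11, 0.34, 0.49, 0.45; mean = 1.92/6 = 0.32.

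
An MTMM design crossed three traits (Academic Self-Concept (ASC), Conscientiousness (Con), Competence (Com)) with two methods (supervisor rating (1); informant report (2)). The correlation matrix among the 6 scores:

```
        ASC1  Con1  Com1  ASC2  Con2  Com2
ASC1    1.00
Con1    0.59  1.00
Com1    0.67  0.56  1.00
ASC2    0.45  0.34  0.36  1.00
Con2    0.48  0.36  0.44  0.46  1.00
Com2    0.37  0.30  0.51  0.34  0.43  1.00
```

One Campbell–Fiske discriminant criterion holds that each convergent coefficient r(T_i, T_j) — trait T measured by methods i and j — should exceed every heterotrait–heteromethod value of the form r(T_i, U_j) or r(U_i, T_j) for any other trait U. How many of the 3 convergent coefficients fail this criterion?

2

Checking each validity diagonal entry against its comparison values:
ASC (methods 1·2): 0.45 vs {0.48, 0.34, 0.37, 0.36} → fail.
Con (methods 1·2): 0.36 vs {0.34, 0.48, 0.30, 0.44} → fail.
Com (methods 1·2): 0.51 vs {0.36, 0.37, 0.44, 0.30} → pass.
2 of 3 fail.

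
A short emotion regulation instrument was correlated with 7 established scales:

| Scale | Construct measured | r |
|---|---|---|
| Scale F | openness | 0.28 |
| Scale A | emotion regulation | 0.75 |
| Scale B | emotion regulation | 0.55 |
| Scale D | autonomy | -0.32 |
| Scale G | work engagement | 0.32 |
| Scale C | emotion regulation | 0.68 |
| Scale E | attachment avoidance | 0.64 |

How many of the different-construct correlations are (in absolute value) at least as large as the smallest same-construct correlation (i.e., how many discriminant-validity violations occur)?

Convergent (same construct = emotion regulation): Scale A, Scale B, Scale C.
Smallest convergent = 0.55. Discriminant |r|: 0.28, 0.32, 0.32, 0.64; count ≥ 0.55 → 1.

1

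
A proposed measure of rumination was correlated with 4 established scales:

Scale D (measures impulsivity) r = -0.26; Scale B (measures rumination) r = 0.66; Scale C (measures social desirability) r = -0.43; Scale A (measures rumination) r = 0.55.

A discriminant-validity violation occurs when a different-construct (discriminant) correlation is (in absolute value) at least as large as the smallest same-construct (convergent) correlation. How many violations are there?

Convergent (same construct = rumination): Scale B, Scale A.
Smallest convergent = 0.55. Discriminant |r|: 0.26, 0.43; count ≥ 0.55 → 0.

0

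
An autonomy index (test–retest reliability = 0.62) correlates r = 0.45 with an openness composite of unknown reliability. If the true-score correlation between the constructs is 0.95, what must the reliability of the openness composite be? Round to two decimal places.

r_true = r_obs / √(r_xx · r_yy) ⇒ 0.95 = 0.45 / √(0.62 · r_yy).
√(0.62 · r_yy) = 0.45 / 0.95 = 0.4737; 0.62 · r_yy = 0.2244; r_yy = 0.2244 / 0.62 ≈ 0.36.

0.36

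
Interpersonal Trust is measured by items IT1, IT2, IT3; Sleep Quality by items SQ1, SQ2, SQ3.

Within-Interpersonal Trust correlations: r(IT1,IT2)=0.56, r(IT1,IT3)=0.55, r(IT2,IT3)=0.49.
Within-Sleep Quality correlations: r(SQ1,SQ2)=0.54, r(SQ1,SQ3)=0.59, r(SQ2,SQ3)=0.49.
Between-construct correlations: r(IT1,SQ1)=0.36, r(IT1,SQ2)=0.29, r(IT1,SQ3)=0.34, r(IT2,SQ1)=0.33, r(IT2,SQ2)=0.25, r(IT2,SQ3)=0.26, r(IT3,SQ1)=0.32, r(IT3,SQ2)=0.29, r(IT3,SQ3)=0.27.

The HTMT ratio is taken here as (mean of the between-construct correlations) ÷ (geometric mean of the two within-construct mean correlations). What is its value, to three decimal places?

Mean heterotrait r = 2.71/9 = 0.3011.
Mean within-IT = 1.60/3 = 0.5333; mean within-SQ = 1.62/3 = 0.5400.
Geometric mean = √(0.5333 × 0.5400) = 0.5366.
HTMT = 0.3011 / 0.5366 = 0.561.

0.561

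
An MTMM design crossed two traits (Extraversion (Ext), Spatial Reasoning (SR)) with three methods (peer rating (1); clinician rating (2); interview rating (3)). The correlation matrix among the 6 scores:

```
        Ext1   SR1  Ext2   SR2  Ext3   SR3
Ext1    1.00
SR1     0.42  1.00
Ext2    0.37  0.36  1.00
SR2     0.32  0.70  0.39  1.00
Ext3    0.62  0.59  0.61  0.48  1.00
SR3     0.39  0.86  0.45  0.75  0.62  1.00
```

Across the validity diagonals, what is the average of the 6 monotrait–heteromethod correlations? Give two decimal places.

0.65

Convergent values: 0.37, 0.62, 0.61, 0.70, 0.86, 0.75; mean = 3.91/6 = 0.65.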